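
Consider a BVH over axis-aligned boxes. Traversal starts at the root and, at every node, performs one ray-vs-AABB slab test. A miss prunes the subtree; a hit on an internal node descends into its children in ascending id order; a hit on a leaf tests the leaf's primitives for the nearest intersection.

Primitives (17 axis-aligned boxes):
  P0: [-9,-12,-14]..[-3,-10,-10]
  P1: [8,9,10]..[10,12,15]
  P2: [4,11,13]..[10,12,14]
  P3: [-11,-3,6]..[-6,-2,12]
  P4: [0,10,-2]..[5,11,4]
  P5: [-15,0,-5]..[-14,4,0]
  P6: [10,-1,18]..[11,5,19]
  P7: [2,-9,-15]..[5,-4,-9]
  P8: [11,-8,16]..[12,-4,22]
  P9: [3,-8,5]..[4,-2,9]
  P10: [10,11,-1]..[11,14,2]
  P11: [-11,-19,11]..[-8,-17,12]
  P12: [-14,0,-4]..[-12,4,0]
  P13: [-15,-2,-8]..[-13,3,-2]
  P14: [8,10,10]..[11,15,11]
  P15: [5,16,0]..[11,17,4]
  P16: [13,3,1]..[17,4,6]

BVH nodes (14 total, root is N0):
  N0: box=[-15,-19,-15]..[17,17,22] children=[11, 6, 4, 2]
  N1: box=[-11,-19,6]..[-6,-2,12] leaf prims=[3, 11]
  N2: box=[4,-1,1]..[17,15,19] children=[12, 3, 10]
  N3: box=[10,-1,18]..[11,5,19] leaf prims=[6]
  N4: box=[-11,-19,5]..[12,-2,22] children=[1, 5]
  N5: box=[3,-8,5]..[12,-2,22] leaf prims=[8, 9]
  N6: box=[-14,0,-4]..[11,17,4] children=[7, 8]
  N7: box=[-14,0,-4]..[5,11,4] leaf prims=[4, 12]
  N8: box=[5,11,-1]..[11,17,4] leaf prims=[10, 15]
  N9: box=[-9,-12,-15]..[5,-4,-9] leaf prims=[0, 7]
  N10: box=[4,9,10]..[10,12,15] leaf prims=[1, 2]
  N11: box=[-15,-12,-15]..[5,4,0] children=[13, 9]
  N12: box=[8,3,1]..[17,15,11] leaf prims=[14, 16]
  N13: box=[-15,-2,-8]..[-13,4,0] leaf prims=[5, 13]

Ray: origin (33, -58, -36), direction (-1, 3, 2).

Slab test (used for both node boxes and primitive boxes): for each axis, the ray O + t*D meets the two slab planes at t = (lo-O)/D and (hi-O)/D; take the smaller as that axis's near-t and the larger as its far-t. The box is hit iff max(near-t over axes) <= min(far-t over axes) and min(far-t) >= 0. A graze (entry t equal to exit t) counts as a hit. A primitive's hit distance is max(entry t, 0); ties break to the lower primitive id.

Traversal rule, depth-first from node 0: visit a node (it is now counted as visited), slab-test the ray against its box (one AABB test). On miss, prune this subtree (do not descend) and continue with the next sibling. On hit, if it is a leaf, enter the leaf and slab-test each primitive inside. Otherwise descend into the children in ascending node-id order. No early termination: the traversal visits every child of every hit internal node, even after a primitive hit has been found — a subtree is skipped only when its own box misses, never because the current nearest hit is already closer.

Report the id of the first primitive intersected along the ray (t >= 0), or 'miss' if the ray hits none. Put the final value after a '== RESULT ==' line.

Trace the traversal:
N0 x:[16,48] y:[13,25] z:[21/2,29] -> hit [16,25], descend [2, 4, 6, 11]
  N2 x:[16,29] y:[19,73/3] z:[37/2,55/2] -> hit [19,73/3], descend [3, 10, 12]
    N3 x:[22,23] y:[19,21] z:[27,55/2] -> miss, prune
    N10 x:[23,29] y:[67/3,70/3] z:[23,51/2] -> hit [23,70/3] leaf, test {P1@t=23, P2(miss)}
    N12 x:[16,25] y:[61/3,73/3] z:[37/2,47/2] -> hit [61/3,47/2] leaf, test {P14@t=23, P16(miss)}
  N4 x:[21,44] y:[13,56/3] z:[41/2,29] -> miss, prune
  N6 x:[22,47] y:[58/3,25] z:[16,20] -> miss, prune
  N11 x:[28,48] y:[46/3,62/3] z:[21/2,18] -> miss, prune

order=[0, 2, 3, 10, 12, 4, 6, 11]  |boxes|=8  |leaves|=2  hit=P1

== RESULT ==
1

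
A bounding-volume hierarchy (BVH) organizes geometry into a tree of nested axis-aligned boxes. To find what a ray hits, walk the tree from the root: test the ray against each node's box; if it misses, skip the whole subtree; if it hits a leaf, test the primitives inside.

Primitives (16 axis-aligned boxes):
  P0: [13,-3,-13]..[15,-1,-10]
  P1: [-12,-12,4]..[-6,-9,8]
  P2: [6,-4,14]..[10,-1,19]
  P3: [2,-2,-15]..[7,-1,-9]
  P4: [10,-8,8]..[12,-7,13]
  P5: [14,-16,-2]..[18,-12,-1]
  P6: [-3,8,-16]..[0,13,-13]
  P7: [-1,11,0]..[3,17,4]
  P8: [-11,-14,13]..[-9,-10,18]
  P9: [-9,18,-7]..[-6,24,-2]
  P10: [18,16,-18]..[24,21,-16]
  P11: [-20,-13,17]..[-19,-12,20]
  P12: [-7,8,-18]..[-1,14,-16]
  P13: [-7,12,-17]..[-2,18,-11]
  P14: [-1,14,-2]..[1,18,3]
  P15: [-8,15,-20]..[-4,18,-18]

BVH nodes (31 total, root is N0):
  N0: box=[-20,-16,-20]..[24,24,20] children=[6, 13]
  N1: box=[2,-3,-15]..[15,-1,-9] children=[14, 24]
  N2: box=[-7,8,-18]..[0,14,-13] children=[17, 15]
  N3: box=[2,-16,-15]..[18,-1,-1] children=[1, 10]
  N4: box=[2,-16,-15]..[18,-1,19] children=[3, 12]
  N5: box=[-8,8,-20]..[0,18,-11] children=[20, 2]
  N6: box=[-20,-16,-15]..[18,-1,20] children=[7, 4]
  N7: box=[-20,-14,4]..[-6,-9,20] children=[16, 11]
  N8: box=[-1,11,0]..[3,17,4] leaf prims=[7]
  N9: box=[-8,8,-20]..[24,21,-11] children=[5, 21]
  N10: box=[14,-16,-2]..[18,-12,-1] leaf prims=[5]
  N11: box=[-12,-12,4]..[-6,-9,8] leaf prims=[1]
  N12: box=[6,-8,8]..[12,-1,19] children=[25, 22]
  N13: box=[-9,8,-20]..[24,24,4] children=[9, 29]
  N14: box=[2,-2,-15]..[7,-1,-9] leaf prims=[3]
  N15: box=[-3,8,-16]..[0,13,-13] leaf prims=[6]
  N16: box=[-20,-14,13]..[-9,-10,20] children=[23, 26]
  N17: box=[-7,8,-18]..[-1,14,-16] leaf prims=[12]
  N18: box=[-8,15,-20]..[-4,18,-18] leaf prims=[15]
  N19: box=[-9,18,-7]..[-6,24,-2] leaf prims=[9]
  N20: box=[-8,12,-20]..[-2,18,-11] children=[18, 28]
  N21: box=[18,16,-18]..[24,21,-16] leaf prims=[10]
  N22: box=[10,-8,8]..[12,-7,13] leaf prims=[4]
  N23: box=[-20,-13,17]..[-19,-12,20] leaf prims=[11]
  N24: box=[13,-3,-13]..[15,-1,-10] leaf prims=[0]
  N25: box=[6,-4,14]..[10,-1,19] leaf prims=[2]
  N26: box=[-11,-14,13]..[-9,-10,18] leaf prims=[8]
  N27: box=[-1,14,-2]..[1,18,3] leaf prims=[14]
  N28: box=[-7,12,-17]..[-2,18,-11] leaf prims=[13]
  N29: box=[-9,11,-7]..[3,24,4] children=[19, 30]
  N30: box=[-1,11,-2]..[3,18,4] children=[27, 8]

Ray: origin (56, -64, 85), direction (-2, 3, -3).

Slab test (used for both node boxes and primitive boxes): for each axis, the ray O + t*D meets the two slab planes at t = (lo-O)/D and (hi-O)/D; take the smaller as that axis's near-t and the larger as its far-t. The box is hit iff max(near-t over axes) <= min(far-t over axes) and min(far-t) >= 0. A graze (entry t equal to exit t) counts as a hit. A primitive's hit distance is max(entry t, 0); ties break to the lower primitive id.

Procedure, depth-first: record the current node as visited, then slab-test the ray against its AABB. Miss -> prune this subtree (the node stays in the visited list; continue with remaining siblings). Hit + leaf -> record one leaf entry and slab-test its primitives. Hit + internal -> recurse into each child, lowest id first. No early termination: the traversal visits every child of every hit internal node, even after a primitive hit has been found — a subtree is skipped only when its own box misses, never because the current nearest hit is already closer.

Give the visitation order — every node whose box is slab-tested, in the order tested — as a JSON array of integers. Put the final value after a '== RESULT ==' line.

Traverse from the root:
N0 x:[16,38] y:[16,88/3] z:[65/3,35] -> hit [65/3,88/3], descend [6, 13]
  N6 x:[19,38] y:[16,21] z:[65/3,100/3] -> miss, prune
  N13 x:[16,65/2] y:[24,88/3] z:[27,35] -> hit [27,88/3], descend [9, 29]
    N9 x:[16,32] y:[24,85/3] z:[32,35] -> miss, prune
    N29 x:[53/2,65/2] y:[25,88/3] z:[27,92/3] -> hit [27,88/3], descend [19, 30]
      N19 x:[31,65/2] y:[82/3,88/3] z:[29,92/3] -> miss, prune
      N30 x:[53/2,57/2] y:[25,82/3] z:[27,29] -> hit [27,82/3], descend [8, 27]
        N8 x:[53/2,57/2] y:[25,27] z:[27,85/3] -> hit [27,27] leaf, test {P7@t=27}
        N27 x:[55/2,57/2] y:[26,82/3] z:[82/3,29] -> miss, prune

Summary -> nodes [0, 6, 13, 9, 29, 19, 30, 8, 27]; box-tests=9; leaf-entries=1; first=P7

== RESULT ==
[0, 6, 13, 9, 29, 19, 30, 8, 27]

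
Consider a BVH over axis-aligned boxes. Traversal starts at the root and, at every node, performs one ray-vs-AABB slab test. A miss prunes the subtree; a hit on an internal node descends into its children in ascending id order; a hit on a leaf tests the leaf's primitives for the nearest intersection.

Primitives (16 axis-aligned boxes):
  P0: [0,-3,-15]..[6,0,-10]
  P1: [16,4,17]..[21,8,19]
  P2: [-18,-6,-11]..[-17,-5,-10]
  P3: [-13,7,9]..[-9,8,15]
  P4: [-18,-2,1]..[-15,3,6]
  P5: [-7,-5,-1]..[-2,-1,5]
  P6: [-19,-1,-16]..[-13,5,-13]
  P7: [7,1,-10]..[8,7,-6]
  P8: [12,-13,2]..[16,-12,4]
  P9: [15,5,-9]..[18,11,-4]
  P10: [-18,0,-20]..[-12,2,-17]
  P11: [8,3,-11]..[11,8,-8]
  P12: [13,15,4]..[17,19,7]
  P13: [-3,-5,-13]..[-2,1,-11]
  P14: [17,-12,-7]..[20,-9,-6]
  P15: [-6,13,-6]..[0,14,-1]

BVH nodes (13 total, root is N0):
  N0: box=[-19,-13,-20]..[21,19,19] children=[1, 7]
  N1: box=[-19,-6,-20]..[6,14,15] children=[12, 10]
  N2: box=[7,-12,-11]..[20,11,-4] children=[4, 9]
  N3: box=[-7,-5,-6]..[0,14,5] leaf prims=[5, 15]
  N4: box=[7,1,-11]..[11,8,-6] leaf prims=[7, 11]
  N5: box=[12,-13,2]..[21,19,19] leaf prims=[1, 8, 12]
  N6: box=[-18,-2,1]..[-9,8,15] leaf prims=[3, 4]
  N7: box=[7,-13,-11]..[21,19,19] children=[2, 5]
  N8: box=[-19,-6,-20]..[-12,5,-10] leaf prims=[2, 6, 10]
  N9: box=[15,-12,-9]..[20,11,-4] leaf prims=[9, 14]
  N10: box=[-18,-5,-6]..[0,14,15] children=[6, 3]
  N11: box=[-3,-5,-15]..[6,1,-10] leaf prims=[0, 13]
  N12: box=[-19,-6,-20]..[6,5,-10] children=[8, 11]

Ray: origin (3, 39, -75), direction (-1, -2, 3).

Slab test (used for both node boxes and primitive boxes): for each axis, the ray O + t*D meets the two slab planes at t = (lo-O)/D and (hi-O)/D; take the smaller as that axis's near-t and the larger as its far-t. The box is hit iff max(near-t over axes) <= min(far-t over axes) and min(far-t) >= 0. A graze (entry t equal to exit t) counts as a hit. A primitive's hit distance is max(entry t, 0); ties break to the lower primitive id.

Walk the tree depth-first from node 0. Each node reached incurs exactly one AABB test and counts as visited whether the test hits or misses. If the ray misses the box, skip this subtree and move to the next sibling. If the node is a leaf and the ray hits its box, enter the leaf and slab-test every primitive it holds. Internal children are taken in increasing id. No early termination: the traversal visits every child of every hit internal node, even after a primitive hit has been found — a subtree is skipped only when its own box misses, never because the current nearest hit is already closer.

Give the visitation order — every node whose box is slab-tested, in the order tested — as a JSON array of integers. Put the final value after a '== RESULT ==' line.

Walk:
N0 x:[-18,22] y:[10,26] z:[55/3,94/3] -> hit [55/3,22], descend [1, 7]
  N1 x:[-3,22] y:[25/2,45/2] z:[55/3,30] -> hit [55/3,22], descend [10, 12]
    N10 x:[3,21] y:[25/2,22] z:[23,30] -> miss, prune
    N12 x:[-3,22] y:[17,45/2] z:[55/3,65/3] -> hit [55/3,65/3], descend [8, 11]
      N8 x:[15,22] y:[17,45/2] z:[55/3,65/3] -> hit [55/3,65/3] leaf, test {P2(miss), P6@t=59/3, P10@t=37/2}
      N11 x:[-3,6] y:[19,22] z:[20,65/3] -> miss, prune
  N7 x:[-18,-4] y:[10,26] z:[64/3,94/3] -> miss, prune

order=[0, 1, 10, 12, 8, 11, 7]  |boxes|=7  |leaves|=1  hit=P10

== RESULT ==
[0, 1, 10, 12, 8, 11, 7]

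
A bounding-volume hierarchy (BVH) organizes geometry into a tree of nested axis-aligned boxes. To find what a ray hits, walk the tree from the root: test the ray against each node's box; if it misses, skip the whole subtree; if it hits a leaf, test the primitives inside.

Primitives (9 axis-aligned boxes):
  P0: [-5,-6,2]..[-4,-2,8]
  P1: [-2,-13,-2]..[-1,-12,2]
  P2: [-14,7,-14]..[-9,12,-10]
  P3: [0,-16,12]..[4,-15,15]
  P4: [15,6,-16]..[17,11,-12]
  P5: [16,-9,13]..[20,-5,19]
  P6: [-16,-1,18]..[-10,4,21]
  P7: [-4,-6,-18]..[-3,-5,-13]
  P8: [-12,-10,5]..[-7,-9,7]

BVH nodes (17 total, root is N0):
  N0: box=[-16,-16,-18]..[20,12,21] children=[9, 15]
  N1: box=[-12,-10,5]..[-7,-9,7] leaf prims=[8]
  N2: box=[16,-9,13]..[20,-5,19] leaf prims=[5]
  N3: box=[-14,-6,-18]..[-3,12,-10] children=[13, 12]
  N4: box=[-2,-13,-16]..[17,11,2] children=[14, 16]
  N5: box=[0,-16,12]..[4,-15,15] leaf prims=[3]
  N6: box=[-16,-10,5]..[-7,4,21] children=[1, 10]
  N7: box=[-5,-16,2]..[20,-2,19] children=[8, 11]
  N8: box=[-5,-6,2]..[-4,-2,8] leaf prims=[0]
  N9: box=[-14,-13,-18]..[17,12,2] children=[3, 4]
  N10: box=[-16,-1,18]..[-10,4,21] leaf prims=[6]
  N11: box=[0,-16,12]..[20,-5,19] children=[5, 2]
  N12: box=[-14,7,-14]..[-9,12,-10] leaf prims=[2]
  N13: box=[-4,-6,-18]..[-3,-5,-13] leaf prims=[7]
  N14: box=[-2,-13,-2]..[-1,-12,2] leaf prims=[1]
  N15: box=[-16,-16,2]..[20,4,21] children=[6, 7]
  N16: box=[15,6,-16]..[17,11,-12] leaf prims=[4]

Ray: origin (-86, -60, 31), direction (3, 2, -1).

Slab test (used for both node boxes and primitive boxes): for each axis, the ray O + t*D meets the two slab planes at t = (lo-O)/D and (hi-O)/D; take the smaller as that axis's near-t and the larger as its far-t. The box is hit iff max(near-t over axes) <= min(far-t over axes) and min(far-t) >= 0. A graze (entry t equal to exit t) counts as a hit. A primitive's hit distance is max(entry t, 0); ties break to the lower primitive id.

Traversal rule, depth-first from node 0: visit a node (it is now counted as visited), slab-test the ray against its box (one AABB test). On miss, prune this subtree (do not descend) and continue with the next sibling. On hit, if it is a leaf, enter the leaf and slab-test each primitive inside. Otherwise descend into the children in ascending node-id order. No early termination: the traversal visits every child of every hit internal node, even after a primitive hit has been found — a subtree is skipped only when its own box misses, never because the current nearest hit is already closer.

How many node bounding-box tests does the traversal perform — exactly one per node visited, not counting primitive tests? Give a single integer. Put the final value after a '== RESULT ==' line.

Walk:
N0 x:[70/3,106/3] y:[22,36] z:[10,49] -> hit [70/3,106/3], descend [9, 15]
  N9 x:[24,103/3] y:[47/2,36] z:[29,49] -> hit [29,103/3], descend [3, 4]
    N3 x:[24,83/3] y:[27,36] z:[41,49] -> miss, prune
    N4 x:[28,103/3] y:[47/2,71/2] z:[29,47] -> hit [29,103/3], descend [14, 16]
      N14 x:[28,85/3] y:[47/2,24] z:[29,33] -> miss, prune
      N16 x:[101/3,103/3] y:[33,71/2] z:[43,47] -> miss, prune
  N15 x:[70/3,106/3] y:[22,32] z:[10,29] -> hit [70/3,29], descend [6, 7]
    N6 x:[70/3,79/3] y:[25,32] z:[10,26] -> hit [25,26], descend [1, 10]
      N1 x:[74/3,79/3] y:[25,51/2] z:[24,26] -> hit [25,51/2] leaf, test {P8@t=25}
      N10 x:[70/3,76/3] y:[59/2,32] z:[10,13] -> miss, prune
    N7 x:[27,106/3] y:[22,29] z:[12,29] -> hit [27,29], descend [8, 11]
      N8 x:[27,82/3] y:[27,29] z:[23,29] -> hit [27,82/3] leaf, test {P0@t=27}
      N11 x:[86/3,106/3] y:[22,55/2] z:[12,19] -> miss, prune

Summary -> nodes [0, 9, 3, 4, 14, 16, 15, 6, 1, 10, 7, 8, 11]; box-tests=13; leaf-entries=2; first=P8

== RESULT ==
13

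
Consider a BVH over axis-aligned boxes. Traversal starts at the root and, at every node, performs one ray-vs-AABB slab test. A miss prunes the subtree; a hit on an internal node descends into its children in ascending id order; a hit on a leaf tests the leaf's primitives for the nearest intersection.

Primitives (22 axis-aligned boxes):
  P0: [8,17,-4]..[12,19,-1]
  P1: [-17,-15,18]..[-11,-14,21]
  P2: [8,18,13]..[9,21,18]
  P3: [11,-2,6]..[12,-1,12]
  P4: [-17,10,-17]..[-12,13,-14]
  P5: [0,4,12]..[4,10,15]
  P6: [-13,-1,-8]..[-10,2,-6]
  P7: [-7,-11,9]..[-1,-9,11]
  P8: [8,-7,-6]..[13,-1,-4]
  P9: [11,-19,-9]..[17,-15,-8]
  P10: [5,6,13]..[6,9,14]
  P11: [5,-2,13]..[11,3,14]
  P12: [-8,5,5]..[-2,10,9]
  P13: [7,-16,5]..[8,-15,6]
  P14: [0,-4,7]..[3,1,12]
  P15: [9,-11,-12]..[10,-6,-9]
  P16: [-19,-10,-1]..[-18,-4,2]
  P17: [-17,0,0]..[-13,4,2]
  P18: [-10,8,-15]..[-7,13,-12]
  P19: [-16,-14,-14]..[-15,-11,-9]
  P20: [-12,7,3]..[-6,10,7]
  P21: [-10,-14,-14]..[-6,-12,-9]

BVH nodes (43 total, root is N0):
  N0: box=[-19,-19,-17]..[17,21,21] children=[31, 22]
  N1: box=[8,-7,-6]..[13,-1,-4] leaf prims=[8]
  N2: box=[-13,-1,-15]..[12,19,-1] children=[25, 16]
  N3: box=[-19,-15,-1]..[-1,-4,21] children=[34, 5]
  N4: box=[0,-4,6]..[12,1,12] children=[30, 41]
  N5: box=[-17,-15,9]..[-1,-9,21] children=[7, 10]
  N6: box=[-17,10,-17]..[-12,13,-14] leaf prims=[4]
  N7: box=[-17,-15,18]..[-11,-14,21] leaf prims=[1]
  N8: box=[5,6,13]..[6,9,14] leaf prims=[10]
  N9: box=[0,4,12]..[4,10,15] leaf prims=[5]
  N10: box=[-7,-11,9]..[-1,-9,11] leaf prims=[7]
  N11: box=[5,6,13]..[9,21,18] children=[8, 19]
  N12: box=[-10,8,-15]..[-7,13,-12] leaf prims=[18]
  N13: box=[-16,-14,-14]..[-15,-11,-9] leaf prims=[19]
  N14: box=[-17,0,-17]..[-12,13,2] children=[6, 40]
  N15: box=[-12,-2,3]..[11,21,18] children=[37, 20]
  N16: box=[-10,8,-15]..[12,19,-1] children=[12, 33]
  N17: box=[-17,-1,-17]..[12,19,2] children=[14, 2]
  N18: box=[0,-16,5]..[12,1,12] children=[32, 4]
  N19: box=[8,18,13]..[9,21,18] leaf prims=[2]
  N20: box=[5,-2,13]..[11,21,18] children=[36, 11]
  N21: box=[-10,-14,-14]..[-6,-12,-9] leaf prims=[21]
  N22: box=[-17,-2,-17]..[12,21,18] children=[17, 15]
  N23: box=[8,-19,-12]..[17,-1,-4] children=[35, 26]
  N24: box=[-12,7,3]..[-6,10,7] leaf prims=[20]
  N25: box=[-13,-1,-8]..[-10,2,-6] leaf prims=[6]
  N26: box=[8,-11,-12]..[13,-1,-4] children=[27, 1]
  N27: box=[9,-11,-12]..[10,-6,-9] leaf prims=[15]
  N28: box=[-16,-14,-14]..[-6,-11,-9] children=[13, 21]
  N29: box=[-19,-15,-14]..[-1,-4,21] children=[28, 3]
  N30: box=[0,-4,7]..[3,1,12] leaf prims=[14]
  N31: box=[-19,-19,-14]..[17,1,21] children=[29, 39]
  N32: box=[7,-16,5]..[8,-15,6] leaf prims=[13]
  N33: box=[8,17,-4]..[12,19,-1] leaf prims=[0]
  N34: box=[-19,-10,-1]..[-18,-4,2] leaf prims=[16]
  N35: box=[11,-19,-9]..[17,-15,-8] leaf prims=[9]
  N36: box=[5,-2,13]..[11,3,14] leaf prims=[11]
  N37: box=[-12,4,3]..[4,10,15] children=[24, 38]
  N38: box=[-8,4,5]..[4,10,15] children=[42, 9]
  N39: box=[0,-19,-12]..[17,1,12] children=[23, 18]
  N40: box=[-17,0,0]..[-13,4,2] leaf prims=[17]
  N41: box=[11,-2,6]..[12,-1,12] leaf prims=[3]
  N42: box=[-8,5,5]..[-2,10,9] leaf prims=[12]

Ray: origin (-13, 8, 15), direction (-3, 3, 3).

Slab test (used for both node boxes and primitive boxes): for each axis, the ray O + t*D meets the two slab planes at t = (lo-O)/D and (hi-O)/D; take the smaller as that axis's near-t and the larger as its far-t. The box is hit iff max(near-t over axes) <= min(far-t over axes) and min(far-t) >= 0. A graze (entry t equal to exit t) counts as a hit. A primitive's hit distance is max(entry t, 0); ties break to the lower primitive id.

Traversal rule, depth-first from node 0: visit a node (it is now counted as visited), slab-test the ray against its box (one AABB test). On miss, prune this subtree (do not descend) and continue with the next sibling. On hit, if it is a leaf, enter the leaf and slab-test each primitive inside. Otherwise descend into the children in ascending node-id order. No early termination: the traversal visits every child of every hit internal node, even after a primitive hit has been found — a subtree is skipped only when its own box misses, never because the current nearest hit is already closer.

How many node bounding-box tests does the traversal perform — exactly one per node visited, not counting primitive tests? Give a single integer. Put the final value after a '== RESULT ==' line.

Traverse from the root:
N0 x:[-10,2] y:[-9,13/3] z:[-32/3,2] -> hit [-9,2], descend [22, 31]
  N22 x:[-25/3,4/3] y:[-10/3,13/3] z:[-32/3,1] -> hit [-10/3,1], descend [15, 17]
    N15 x:[-8,-1/3] y:[-10/3,13/3] z:[-4,1] -> miss, prune
    N17 x:[-25/3,4/3] y:[-3,11/3] z:[-32/3,-13/3] -> miss, prune
  N31 x:[-10,2] y:[-9,-7/3] z:[-29/3,2] -> miss, prune

Summary -> nodes [0, 22, 15, 17, 31]; box-tests=5; leaf-entries=0; first=miss

== RESULT ==
5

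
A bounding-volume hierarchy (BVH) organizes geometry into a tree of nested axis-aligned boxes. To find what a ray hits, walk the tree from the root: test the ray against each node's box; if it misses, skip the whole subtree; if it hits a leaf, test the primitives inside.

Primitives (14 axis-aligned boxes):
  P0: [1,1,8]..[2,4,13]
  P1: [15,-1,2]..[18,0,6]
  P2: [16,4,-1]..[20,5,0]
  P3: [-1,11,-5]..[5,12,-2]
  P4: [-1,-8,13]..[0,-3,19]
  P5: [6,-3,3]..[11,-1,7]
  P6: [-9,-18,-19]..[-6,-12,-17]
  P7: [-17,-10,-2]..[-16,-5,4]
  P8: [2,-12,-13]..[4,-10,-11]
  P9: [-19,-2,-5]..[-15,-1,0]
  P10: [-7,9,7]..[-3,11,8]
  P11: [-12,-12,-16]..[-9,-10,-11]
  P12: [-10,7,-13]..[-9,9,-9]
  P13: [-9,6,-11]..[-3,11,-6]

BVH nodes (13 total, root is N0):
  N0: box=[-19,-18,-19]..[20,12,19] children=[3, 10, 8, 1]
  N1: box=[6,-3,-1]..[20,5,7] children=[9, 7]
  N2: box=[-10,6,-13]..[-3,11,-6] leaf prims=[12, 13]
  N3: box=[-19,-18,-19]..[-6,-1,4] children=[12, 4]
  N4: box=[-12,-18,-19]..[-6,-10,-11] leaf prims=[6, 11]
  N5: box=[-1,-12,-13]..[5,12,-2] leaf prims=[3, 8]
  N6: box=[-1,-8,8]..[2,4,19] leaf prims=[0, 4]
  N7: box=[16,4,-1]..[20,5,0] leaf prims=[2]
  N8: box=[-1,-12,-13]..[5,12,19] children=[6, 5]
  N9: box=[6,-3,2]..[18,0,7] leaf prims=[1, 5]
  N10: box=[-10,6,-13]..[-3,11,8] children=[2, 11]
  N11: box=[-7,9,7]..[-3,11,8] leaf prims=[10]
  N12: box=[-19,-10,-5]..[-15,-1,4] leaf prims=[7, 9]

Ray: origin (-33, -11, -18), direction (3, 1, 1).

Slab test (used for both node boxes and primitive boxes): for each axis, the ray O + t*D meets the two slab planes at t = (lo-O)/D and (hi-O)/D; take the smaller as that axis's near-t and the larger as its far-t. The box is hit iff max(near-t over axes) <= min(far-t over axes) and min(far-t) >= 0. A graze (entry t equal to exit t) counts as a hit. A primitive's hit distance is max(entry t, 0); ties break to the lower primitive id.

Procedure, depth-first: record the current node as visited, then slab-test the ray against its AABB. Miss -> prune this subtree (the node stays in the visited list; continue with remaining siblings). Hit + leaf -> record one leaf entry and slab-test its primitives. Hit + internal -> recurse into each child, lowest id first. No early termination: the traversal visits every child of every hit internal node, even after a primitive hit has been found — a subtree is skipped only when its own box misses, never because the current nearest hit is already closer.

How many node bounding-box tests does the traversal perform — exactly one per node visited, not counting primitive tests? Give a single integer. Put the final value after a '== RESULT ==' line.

Trace the traversal:
N0 x:[14/3,53/3] y:[-7,23] z:[-1,37] -> hit [14/3,53/3], descend [1, 3, 8, 10]
  N1 x:[13,53/3] y:[8,16] z:[17,25] -> miss, prune
  N3 x:[14/3,9] y:[-7,10] z:[-1,22] -> hit [14/3,9], descend [4, 12]
    N4 x:[7,9] y:[-7,1] z:[-1,7] -> miss, prune
    N12 x:[14/3,6] y:[1,10] z:[13,22] -> miss, prune
  N8 x:[32/3,38/3] y:[-1,23] z:[5,37] -> hit [32/3,38/3], descend [5, 6]
    N5 x:[32/3,38/3] y:[-1,23] z:[5,16] -> hit [32/3,38/3] leaf, test {P3(miss), P8(miss)}
    N6 x:[32/3,35/3] y:[3,15] z:[26,37] -> miss, prune
  N10 x:[23/3,10] y:[17,22] z:[5,26] -> miss, prune

order=[0, 1, 3, 4, 12, 8, 5, 6, 10]  |boxes|=9  |leaves|=1  hit=miss

== RESULT ==
9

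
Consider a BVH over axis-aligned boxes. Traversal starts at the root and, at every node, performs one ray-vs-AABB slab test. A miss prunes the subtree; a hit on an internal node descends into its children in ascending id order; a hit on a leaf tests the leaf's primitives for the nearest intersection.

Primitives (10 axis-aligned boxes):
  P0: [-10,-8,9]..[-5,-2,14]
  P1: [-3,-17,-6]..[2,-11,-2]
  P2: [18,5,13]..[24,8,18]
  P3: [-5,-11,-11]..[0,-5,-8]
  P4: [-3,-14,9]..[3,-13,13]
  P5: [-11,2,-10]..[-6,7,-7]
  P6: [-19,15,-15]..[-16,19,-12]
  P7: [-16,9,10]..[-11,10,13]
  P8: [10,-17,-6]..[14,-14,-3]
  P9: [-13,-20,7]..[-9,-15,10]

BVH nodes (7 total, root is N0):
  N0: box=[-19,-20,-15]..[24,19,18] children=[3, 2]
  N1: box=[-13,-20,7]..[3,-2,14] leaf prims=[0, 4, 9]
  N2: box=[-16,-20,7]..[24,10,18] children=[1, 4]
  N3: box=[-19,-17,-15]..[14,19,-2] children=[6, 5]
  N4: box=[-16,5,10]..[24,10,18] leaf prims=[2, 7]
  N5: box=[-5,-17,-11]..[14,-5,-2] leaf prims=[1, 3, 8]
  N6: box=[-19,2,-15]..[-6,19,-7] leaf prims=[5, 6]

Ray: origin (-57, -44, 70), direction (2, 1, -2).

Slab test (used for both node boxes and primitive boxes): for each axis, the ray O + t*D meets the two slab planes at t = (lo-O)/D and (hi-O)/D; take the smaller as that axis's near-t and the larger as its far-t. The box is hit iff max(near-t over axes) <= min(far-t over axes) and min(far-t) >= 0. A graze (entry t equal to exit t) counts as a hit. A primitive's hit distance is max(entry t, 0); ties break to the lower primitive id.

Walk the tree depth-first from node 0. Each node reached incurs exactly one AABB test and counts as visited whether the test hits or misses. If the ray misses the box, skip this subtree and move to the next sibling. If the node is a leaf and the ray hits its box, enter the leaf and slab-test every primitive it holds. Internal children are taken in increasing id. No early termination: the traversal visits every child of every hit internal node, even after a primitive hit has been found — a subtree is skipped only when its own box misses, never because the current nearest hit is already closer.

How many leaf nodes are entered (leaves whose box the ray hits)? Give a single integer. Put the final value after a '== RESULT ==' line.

Traverse from the root:
N0 x:[19,81/2] y:[24,63] z:[26,85/2] -> hit [26,81/2], descend [2, 3]
  N2 x:[41/2,81/2] y:[24,54] z:[26,63/2] -> hit [26,63/2], descend [1, 4]
    N1 x:[22,30] y:[24,42] z:[28,63/2] -> hit [28,30] leaf, test {P0(miss), P4@t=30, P9(miss)}
    N4 x:[41/2,81/2] y:[49,54] z:[26,30] -> miss, prune
  N3 x:[19,71/2] y:[27,63] z:[36,85/2] -> miss, prune

order=[0, 2, 1, 4, 3]  |boxes|=5  |leaves|=1  hit=P4

== RESULT ==
1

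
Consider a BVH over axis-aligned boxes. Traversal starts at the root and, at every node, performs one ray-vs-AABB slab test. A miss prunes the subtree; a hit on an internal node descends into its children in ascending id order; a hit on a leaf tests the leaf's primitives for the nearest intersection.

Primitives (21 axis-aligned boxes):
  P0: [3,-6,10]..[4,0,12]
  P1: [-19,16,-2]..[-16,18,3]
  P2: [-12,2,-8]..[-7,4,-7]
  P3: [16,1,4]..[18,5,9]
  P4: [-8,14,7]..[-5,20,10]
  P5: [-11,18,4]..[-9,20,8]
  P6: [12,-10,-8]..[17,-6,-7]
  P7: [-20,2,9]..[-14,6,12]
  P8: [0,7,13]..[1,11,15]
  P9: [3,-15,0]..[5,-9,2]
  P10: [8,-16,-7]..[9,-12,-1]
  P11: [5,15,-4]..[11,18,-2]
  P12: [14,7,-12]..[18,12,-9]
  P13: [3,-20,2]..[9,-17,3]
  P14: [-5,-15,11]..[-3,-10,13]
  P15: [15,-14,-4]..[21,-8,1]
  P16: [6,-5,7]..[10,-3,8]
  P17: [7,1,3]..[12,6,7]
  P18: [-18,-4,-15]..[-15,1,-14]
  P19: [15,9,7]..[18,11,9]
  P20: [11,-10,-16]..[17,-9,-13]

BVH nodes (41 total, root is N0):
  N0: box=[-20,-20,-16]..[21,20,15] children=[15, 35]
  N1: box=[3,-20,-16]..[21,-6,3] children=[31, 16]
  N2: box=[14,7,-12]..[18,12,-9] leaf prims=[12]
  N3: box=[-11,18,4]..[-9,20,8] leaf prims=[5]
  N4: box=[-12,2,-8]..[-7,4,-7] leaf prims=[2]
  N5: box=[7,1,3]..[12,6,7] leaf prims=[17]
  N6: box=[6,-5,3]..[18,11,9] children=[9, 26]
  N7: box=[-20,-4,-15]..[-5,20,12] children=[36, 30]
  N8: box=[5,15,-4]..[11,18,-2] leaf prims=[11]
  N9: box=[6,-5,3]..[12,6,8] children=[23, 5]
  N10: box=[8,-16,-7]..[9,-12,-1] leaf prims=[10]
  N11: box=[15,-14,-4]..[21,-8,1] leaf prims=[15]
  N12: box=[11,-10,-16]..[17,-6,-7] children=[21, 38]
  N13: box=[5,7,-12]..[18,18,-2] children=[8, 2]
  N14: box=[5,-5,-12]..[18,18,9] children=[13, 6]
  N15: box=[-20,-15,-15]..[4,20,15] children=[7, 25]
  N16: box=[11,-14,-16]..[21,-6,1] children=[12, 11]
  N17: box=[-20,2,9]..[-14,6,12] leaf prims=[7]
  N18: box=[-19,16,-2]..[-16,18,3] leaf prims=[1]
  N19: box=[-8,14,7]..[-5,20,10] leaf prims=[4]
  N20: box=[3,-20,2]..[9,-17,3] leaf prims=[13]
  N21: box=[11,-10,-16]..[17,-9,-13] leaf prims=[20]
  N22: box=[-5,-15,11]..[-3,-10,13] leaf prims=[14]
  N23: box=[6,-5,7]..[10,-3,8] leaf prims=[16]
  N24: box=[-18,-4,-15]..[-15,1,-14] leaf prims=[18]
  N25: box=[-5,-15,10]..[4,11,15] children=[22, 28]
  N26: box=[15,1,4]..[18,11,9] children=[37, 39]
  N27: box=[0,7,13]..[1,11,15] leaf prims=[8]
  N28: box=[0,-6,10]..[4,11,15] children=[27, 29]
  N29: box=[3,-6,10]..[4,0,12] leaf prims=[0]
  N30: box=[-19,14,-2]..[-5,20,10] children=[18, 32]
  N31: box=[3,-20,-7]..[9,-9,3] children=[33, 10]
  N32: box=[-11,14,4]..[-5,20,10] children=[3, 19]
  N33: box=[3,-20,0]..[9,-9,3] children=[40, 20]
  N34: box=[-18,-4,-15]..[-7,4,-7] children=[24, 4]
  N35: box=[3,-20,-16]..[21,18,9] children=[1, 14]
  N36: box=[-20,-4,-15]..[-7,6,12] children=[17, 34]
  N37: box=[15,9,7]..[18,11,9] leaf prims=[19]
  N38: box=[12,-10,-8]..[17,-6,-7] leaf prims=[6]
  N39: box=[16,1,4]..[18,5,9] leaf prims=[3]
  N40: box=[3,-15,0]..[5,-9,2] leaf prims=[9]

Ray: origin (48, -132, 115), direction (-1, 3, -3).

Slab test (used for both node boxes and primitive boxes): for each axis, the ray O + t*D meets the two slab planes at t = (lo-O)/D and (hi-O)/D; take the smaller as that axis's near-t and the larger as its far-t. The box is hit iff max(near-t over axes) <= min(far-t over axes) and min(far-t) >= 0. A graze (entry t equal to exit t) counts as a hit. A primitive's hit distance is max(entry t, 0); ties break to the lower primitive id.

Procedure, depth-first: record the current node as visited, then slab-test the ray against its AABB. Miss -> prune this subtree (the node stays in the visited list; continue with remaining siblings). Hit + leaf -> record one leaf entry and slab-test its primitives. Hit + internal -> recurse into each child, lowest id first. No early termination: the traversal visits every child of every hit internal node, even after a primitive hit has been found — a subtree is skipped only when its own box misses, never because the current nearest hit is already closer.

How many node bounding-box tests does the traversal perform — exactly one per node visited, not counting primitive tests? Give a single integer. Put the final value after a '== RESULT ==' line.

Trace the traversal:
N0 x:[27,68] y:[112/3,152/3] z:[100/3,131/3] -> hit [112/3,131/3], descend [15, 35]
  N15 x:[44,68] y:[39,152/3] z:[100/3,130/3] -> miss, prune
  N35 x:[27,45] y:[112/3,50] z:[106/3,131/3] -> hit [112/3,131/3], descend [1, 14]
    N1 x:[27,45] y:[112/3,42] z:[112/3,131/3] -> hit [112/3,42], descend [16, 31]
      N16 x:[27,37] y:[118/3,42] z:[38,131/3] -> miss, prune
      N31 x:[39,45] y:[112/3,41] z:[112/3,122/3] -> hit [39,122/3], descend [10, 33]
        N10 x:[39,40] y:[116/3,40] z:[116/3,122/3] -> hit [39,40] leaf, test {P10@t=39}
        N33 x:[39,45] y:[112/3,41] z:[112/3,115/3] -> miss, prune
    N14 x:[30,43] y:[127/3,50] z:[106/3,127/3] -> hit [127/3,127/3], descend [6, 13]
      N6 x:[30,42] y:[127/3,143/3] z:[106/3,112/3] -> miss, prune
      N13 x:[30,43] y:[139/3,50] z:[39,127/3] -> miss, prune

Summary -> nodes [0, 15, 35, 1, 16, 31, 10, 33, 14, 6, 13]; box-tests=11; leaf-entries=1; first=P10

== RESULT ==
11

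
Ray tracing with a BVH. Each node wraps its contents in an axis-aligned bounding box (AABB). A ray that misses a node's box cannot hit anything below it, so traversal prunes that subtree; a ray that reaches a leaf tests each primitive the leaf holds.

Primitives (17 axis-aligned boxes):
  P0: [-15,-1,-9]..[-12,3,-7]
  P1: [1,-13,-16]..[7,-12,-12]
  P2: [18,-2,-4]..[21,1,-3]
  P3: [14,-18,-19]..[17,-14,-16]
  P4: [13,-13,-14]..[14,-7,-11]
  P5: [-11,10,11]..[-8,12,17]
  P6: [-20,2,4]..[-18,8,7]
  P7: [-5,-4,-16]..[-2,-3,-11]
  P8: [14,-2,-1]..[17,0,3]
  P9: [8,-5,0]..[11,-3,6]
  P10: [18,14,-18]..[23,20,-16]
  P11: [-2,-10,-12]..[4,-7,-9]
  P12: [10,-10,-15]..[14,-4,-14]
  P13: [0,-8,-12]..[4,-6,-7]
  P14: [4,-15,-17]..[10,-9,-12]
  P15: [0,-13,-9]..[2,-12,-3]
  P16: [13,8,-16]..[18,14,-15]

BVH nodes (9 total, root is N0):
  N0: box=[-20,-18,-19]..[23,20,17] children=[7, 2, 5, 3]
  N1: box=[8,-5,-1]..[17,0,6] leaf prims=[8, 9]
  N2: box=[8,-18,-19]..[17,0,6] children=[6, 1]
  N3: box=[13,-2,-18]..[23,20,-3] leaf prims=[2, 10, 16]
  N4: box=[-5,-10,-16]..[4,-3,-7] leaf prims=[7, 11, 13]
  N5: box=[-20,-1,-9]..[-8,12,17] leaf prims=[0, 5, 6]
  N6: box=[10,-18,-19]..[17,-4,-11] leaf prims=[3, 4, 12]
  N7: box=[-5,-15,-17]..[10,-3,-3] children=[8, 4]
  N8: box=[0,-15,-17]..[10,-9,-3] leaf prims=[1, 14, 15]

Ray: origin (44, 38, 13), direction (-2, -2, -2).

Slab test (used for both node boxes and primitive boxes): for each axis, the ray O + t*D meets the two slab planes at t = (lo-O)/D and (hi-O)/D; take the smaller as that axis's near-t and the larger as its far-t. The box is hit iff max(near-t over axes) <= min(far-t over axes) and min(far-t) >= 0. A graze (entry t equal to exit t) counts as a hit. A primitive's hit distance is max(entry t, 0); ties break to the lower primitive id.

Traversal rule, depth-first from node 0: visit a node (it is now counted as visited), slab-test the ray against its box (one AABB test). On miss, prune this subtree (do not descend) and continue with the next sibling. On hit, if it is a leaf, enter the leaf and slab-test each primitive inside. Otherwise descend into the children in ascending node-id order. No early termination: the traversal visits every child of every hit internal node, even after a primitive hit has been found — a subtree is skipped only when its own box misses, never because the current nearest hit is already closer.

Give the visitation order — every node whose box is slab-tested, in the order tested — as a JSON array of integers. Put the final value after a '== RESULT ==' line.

Trace the traversal:
N0 x:[21/2,32] y:[9,28] z:[-2,16] -> hit [21/2,16], descend [2, 3, 5, 7]
  N2 x:[27/2,18] y:[19,28] z:[7/2,16] -> miss, prune
  N3 x:[21/2,31/2] y:[9,20] z:[8,31/2] -> hit [21/2,31/2] leaf, test {P2(miss), P10(miss), P16@t=14}
  N5 x:[26,32] y:[13,39/2] z:[-2,11] -> miss, prune
  N7 x:[17,49/2] y:[41/2,53/2] z:[8,15] -> miss, prune

Summary -> nodes [0, 2, 3, 5, 7]; box-tests=5; leaf-entries=1; first=P16

== RESULT ==
[0, 2, 3, 5, 7]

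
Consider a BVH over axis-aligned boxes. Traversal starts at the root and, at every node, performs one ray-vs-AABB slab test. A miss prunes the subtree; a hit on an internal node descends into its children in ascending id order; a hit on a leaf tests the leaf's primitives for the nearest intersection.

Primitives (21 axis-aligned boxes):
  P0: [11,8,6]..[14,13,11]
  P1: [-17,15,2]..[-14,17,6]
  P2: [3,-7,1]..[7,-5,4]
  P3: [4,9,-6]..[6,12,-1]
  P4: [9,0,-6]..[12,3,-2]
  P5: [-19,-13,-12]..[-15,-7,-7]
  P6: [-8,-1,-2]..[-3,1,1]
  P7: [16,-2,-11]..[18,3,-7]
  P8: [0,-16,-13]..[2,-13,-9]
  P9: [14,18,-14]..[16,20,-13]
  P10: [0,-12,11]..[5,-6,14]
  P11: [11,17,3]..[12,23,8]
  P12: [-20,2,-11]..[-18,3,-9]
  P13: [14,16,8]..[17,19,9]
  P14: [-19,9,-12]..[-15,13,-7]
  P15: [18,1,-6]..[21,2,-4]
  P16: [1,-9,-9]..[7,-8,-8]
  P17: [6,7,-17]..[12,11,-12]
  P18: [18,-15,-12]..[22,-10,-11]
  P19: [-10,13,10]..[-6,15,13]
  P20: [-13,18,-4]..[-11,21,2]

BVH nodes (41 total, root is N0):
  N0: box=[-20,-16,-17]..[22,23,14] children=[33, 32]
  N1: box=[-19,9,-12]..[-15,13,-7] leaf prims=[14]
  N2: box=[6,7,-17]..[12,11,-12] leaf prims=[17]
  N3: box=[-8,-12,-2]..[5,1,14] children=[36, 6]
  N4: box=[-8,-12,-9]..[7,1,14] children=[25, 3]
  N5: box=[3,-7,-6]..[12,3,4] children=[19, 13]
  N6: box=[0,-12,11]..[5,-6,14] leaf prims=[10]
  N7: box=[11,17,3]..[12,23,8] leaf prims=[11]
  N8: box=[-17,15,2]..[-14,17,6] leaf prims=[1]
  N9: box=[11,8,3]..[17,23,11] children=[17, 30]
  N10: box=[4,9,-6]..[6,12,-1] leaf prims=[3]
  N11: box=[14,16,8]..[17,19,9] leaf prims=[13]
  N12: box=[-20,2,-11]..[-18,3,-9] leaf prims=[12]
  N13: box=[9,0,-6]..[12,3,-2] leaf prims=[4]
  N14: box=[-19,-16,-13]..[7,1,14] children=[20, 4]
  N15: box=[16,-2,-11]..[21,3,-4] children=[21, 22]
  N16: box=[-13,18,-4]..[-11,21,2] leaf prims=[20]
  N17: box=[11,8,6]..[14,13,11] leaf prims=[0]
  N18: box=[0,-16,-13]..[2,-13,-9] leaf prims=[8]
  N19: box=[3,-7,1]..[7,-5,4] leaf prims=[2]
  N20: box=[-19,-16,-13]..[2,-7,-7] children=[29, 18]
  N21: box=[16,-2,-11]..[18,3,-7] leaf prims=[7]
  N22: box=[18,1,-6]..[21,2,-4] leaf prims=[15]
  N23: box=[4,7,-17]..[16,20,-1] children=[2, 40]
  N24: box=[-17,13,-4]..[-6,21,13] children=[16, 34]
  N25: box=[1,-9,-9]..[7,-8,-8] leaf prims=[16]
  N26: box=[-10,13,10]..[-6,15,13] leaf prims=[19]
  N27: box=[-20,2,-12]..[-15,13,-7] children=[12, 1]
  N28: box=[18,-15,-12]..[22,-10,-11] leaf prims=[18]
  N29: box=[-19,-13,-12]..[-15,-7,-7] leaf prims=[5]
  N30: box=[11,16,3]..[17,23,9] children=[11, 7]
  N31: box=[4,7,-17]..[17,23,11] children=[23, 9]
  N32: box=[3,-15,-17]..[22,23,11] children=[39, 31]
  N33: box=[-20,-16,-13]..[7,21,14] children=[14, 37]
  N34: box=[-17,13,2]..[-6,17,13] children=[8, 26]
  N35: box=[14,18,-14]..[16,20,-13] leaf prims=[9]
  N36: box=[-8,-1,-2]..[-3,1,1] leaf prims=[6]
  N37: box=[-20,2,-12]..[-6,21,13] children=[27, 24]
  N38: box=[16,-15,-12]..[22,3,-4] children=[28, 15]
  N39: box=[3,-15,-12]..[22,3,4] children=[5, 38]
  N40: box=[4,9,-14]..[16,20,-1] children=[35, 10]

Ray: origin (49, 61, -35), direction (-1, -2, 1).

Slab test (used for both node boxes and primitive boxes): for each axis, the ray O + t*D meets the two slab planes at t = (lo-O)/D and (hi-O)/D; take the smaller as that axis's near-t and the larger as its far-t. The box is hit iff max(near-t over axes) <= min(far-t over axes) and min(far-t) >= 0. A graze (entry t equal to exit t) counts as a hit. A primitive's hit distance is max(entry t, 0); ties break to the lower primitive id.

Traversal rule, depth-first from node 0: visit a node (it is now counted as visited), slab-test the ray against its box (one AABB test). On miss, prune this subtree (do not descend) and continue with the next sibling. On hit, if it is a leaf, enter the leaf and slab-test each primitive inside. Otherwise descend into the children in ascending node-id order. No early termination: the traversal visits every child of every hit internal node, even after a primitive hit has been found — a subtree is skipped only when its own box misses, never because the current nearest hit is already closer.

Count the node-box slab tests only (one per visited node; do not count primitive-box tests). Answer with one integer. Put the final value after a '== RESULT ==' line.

Trace the traversal:
N0 x:[27,69] y:[19,77/2] z:[18,49] -> hit [27,77/2], descend [32, 33]
  N32 x:[27,46] y:[19,38] z:[18,46] -> hit [27,38], descend [31, 39]
    N31 x:[32,45] y:[19,27] z:[18,46] -> miss, prune
    N39 x:[27,46] y:[29,38] z:[23,39] -> hit [29,38], descend [5, 38]
      N5 x:[37,46] y:[29,34] z:[29,39] -> miss, prune
      N38 x:[27,33] y:[29,38] z:[23,31] -> hit [29,31], descend [15, 28]
        N15 x:[28,33] y:[29,63/2] z:[24,31] -> hit [29,31], descend [21, 22]
          N21 x:[31,33] y:[29,63/2] z:[24,28] -> miss, prune
          N22 x:[28,31] y:[59/2,30] z:[29,31] -> hit [59/2,30] leaf, test {P15@t=59/2}
        N28 x:[27,31] y:[71/2,38] z:[23,24] -> miss, prune
  N33 x:[42,69] y:[20,77/2] z:[22,49] -> miss, prune

11 AABB tests over nodes [0, 32, 31, 39, 5, 38, 15, 21, 22, 28, 33]; 1 leaf entered; closest P15.

== RESULT ==
11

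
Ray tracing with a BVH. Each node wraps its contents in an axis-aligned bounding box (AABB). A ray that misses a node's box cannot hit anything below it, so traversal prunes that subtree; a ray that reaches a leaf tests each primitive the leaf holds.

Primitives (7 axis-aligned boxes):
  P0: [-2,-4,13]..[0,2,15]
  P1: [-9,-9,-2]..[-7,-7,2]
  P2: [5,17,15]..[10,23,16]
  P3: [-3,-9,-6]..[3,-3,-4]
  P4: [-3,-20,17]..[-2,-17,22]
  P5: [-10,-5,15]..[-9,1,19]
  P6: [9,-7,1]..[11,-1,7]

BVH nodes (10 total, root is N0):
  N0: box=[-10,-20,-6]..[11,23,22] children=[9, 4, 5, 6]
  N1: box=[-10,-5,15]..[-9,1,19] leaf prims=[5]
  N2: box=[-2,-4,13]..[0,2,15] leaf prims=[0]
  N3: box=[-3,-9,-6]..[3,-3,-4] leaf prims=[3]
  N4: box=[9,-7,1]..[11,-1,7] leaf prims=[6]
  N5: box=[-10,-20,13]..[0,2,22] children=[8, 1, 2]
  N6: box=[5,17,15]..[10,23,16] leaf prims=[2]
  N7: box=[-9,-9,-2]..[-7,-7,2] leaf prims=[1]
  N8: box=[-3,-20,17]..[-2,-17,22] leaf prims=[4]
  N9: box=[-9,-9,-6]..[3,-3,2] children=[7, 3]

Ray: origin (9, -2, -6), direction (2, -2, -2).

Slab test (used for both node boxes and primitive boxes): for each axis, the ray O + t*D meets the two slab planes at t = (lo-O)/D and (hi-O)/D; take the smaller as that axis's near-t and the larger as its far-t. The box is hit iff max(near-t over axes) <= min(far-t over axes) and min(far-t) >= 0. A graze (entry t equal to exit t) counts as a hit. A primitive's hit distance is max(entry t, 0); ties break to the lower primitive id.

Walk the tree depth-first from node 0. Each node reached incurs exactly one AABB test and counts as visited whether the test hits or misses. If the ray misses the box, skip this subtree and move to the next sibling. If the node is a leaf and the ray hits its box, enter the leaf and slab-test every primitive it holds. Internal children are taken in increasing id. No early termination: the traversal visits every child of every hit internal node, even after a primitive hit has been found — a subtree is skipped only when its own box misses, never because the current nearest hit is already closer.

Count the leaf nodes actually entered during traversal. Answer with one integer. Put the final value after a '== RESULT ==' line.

Trace the traversal:
N0 x:[-19/2,1] y:[-25/2,9] z:[-14,0] -> hit [-19/2,0], descend [4, 5, 6, 9]
  N4 x:[0,1] y:[-1/2,5/2] z:[-13/2,-7/2] -> miss, prune
  N5 x:[-19/2,-9/2] y:[-2,9] z:[-14,-19/2] -> miss, prune
  N6 x:[-2,1/2] y:[-25/2,-19/2] z:[-11,-21/2] -> miss, prune
  N9 x:[-9,-3] y:[1/2,7/2] z:[-4,0] -> miss, prune

order=[0, 4, 5, 6, 9]  |boxes|=5  |leaves|=0  hit=miss

== RESULT ==
0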